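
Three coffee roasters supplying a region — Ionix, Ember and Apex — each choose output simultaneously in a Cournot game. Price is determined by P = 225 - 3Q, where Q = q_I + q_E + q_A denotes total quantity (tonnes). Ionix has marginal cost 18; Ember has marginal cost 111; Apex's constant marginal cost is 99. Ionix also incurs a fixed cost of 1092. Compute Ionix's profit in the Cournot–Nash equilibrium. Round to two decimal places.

1932.19

Ionix's profit: π_I = (225 - 3Q)q_I - (18q_I). Setting ∂π_I/∂q_I = 0: 207 - 6q_I - 3(q_E + q_A) = 0.
Ember's profit: π_E = (225 - 3Q)q_E - (111q_E). Setting ∂π_E/∂q_E = 0: 114 - 6q_E - 3(q_I + q_A) = 0.
Apex's first-order condition: 126 - 6q_A - 3(q_I + q_E) = 0.
Adding the 3 conditions: 447 − 6Q − 6Q = 0, i.e. Q = 149/4.
Back-substituting: q_I = (207 − 447/4)/3 = 127/4, q_E = (114 − 447/4)/3 = 3/4, q_A = (126 − 447/4)/3 = 19/4.
Price P = 225 - 3·(149/4) = 453/4.
Ionix's profit: (453/4 - 18)·(127/4) - 1092 = 1932.1875.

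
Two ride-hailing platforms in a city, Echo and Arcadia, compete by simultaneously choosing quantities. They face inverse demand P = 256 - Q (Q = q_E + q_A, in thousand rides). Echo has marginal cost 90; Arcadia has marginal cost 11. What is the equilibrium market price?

119

Echo's profit: π_E = (256 - Q)q_E - (90q_E). Setting ∂π_E/∂q_E = 0: 166 - 2q_E - (q_A) = 0.
Arcadia's first-order condition: 245 - 2q_A - (q_E) = 0.
So q_E = (166 - q_A)/2 and q_A = (245 - q_E)/2.
Solving the pair: q_E = 29, q_A = 108.
Total output Q = 137, so price P = 256 - 137 = 119.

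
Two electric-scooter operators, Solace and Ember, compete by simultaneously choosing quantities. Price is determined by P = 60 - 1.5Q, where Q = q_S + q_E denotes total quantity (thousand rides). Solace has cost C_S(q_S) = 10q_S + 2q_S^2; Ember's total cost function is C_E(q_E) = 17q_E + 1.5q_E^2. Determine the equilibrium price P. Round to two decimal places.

42.58

Solace's profit: π_S = (60 - 1.5Q)q_S - (10q_S + 2q_S²). Setting ∂π_S/∂q_S = 0: 50 - 7q_S - (3/2)(q_E) = 0.
Ember's first-order condition: 43 - 6q_E - (3/2)(q_S) = 0.
Rearranging gives the reaction functions q_S = (50 - (3/2)q_E)/7 and q_E = (43 - (3/2)q_S)/6.
Substituting one into the other gives q_S = 314/53 and q_E = 904/159.
Total output Q = 1846/159, so price P = 60 - (3/2)·(1846/159) = 42.5849.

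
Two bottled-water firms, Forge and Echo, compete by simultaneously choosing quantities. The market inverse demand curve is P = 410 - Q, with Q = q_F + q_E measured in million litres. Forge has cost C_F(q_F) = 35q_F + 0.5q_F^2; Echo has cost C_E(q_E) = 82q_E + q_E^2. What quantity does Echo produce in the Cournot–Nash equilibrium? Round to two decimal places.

55.36

Forge's profit: π_F = (410 - Q)q_F - (35q_F + (1/2)q_F²). Setting ∂π_F/∂q_F = 0: 375 - 3q_F - (q_E) = 0.
Echo's profit: π_E = (410 - Q)q_E - (82q_E + q_E²). Setting ∂π_E/∂q_E = 0: 328 - 4q_E - (q_F) = 0.
Best responses: q_F = (375 - q_E)/3, q_E = (328 - q_F)/4.
Substituting one into the other gives q_F = 1172/11 and q_E = 609/11.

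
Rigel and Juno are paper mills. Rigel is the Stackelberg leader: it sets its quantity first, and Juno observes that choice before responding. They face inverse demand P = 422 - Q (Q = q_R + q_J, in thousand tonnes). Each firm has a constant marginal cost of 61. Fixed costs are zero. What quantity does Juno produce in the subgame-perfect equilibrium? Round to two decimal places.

Solve by backward induction. Given q_R, the follower Juno maximises π_J = (422 - q_R - q_J)q_J - 61q_J.
Setting the follower's marginal profit to zero, 361 - q_R - 2q_J = 0, i.e. q_J = (361 - q_R)/2.
Rigel substitutes q_J(q_R) into its own profit: π_R = q_R(422 - q_R - (361 - q_R)/2) - 61q_R = (483/2 - (1/2)q_R)q_R - 61q_R.
Leader FOC: 361/2 - q_R = 0, so q_R = 361/2.
Then q_J = (361 - 361/2)/2 = 361/4.

90.25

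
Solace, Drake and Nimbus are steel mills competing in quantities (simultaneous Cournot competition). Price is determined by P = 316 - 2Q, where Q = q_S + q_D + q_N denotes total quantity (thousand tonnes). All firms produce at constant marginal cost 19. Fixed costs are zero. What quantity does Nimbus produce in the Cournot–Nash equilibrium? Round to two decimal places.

Each firm earns π_i = (316 - 2Q)q_i - 19q_i.
First-order condition (treating rivals' output as given): 297 - 4q_i - 2·Σ_{j≠i} q_j = 0.
By symmetry each firm produces the same amount; substituting Σ_{j≠i} q_j = 2q_i yields q_i = 297/8.

37.13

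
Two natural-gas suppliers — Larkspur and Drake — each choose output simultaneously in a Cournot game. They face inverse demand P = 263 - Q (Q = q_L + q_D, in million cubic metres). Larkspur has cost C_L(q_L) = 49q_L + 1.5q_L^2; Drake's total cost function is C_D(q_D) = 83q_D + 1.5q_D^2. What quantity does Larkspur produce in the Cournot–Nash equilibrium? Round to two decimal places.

37.08

Larkspur's profit: π_L = (263 - Q)q_L - (49q_L + (3/2)q_L²). Setting ∂π_L/∂q_L = 0: 214 - 5q_L - (q_D) = 0.
Drake's profit: π_D = (263 - Q)q_D - (83q_D + (3/2)q_D²). Setting ∂π_D/∂q_D = 0: 180 - 5q_D - (q_L) = 0.
So q_L = (214 - q_D)/5 and q_D = (180 - q_L)/5.
Substituting one into the other gives q_L = 445/12 and q_D = 343/12.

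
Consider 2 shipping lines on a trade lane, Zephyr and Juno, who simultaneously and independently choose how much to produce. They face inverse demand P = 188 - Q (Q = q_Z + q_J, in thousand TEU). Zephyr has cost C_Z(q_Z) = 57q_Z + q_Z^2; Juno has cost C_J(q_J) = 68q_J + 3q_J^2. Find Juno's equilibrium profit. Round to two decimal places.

506.98

Zephyr's profit: π_Z = (188 - Q)q_Z - (57q_Z + q_Z²). Setting ∂π_Z/∂q_Z = 0: 131 - 4q_Z - (q_J) = 0.
Juno's first-order condition: 120 - 8q_J - (q_Z) = 0.
So q_Z = (131 - q_J)/4 and q_J = (120 - q_Z)/8.
Substituting one into the other gives q_Z = 928/31 and q_J = 349/31.
Price P = 188 - 1277/31 = 146.8065.
Juno's profit: 146.8065·(349/31) - 68·(349/31) - 3(349/31)² = 506.9761.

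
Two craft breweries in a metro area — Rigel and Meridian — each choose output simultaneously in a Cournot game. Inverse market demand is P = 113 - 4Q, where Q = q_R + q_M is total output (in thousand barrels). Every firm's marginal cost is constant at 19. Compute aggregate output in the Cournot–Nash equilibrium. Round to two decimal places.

A representative firm's profit is π_i = q_i(113 - 4Q) - 19q_i.
First-order condition (treating rivals' output as given): 94 - 8q_i - 4q_j = 0.
By symmetry each firm produces the same amount; substituting q_j = q_i yields q_i = 94/12 = 47/6.
Total output Q = 47/6 + 47/6 = 47/3.

15.67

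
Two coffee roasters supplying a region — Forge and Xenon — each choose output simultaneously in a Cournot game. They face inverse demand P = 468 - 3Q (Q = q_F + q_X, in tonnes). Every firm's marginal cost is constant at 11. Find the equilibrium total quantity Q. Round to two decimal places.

101.56

A representative firm's profit is π_i = q_i(468 - 3Q) - 11q_i.
First-order condition (treating rivals' output as given): 457 - 6q_i - 3q_j = 0.
By symmetry each firm produces the same amount; substituting q_j = q_i yields q_i = 457/9.
Total output Q = 457/9 + 457/9 = 914/9.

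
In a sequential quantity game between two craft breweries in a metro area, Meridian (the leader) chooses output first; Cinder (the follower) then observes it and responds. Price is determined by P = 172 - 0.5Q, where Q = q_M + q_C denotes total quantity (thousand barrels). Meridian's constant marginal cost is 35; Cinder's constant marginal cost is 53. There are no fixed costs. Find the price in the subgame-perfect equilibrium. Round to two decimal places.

73.75

The follower Cinder best-responds to any q_M: π_C = (172 - 0.5Q)q_C - 53q_C.
Setting the follower's marginal profit to zero, 119 - (1/2)q_M - q_C = 0, i.e. q_C = (119 - (1/2)q_M).
Meridian substitutes q_C(q_M) into its own profit: π_M = q_M(172 - (1/2)q_M - (119 - (1/2)q_M)/2) - 35q_M = (225/2 - (1/4)q_M)q_M - 35q_M.
Leader FOC: 155/2 - (1/2)q_M = 0, so q_M = 155.
Then q_C = (119 - (1/2)·155) = 83/2.
Total output Q = 393/2, so price P = 172 - (1/2)·(393/2) = 295/4.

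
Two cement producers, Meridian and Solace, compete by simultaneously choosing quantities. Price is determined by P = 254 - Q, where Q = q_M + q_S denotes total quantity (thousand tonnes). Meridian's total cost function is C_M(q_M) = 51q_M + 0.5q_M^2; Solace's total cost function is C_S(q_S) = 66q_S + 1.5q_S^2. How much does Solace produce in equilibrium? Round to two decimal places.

25.79

Meridian's profit: π_M = (254 - Q)q_M - (51q_M + (1/2)q_M²). Setting ∂π_M/∂q_M = 0: 203 - 3q_M - (q_S) = 0.
Solace's first-order condition: 188 - 5q_S - (q_M) = 0.
Rearranging gives the reaction functions q_M = (203 - q_S)/3 and q_S = (188 - q_M)/5.
Substituting one into the other gives q_M = 827/14 and q_S = 361/14.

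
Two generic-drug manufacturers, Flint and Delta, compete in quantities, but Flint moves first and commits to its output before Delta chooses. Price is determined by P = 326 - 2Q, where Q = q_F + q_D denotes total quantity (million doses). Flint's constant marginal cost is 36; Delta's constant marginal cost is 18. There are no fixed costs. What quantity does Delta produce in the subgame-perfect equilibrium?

43

The follower Delta best-responds to any q_F: π_D = (326 - 2Q)q_D - 18q_D.
Setting the follower's marginal profit to zero, 308 - 2q_F - 4q_D = 0, i.e. q_D = (308 - 2q_F)/4.
Flint substitutes q_D(q_F) into its own profit: π_F = q_F(326 - 2q_F - (308 - 2q_F)/2) - 36q_F = (172 - q_F)q_F - 36q_F.
The leader's first-order condition 136 - 2q_F = 0 yields q_F = 68.
Then q_D = (308 - 2·68)/4 = 43.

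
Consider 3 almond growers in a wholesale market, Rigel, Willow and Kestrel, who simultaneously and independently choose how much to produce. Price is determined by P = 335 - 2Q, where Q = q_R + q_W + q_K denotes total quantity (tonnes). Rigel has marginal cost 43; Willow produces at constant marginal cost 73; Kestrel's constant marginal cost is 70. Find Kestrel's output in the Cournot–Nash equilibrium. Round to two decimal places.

Rigel's profit: π_R = (335 - 2Q)q_R - (43q_R). Setting ∂π_R/∂q_R = 0: 292 - 4q_R - 2(q_W + q_K) = 0.
Willow's profit: π_W = (335 - 2Q)q_W - (73q_W). Setting ∂π_W/∂q_W = 0: 262 - 4q_W - 2(q_R + q_K) = 0.
Kestrel's profit: π_K = (335 - 2Q)q_K - (70q_K). Setting ∂π_K/∂q_K = 0: 265 - 4q_K - 2(q_R + q_W) = 0.
Adding the 3 first-order conditions: 819 − 8Q = 0, so Q = 819/8.
Back-substituting: q_R = (292 − 819/4)/2 = 349/8, q_W = (262 − 819/4)/2 = 229/8, q_K = (265 − 819/4)/2 = 241/8.

30.13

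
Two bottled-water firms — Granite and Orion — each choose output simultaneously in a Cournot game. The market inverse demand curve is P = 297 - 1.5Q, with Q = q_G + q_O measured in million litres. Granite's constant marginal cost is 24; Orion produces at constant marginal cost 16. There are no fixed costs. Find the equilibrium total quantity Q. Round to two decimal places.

123.11

Granite's profit: π_G = (297 - 1.5Q)q_G - (24q_G). Setting ∂π_G/∂q_G = 0: 273 - 3q_G - (3/2)(q_O) = 0.
Orion's first-order condition: 281 - 3q_O - (3/2)(q_G) = 0.
Best responses: q_G = (273 - (3/2)q_O)/3, q_O = (281 - (3/2)q_G)/3.
Substituting one into the other gives q_G = 530/9 and q_O = 578/9.
Total output Q = 530/9 + 578/9 = 1108/9.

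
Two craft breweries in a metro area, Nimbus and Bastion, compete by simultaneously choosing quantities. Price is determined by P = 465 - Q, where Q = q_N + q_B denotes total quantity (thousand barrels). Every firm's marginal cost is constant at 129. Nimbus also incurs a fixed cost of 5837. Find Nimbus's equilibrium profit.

A representative firm's profit is π_i = q_i(465 - Q) - 129q_i.
First-order condition (treating rivals' output as given): 336 - 2q_i - q_j = 0.
With identical firms every q_j equals q_i, so q_j = q_i and 336 = 3q_i, giving q_i = 112.
Price P = 465 - 224 = 241.
Nimbus's profit: (241 - 129)·112 - 5837 = 6707.

6707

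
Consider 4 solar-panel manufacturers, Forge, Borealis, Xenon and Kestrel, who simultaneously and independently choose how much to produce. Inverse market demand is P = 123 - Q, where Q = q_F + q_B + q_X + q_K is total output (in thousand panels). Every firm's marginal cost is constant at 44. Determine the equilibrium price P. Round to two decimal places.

59.80

Each firm earns π_i = (123 - Q)q_i - 44q_i.
First-order condition (treating rivals' output as given): 79 - 2q_i - Σ_{j≠i} q_j = 0.
With identical firms every q_j equals q_i, so Σ_{j≠i} q_j = 3q_i and 79 = 5q_i, giving q_i = 79/5.
Total output Q = 316/5, so price P = 123 - 316/5 = 299/5.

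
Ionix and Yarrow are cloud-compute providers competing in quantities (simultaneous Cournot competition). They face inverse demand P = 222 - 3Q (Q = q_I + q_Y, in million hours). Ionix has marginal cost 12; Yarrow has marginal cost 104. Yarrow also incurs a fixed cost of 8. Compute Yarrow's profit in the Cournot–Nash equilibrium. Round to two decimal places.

Ionix's profit: π_I = (222 - 3Q)q_I - (12q_I). Setting ∂π_I/∂q_I = 0: 210 - 6q_I - 3(q_Y) = 0.
Yarrow's first-order condition: 118 - 6q_Y - 3(q_I) = 0.
So q_I = (210 - 3q_Y)/6 and q_Y = (118 - 3q_I)/6.
Solving the pair: q_I = 302/9, q_Y = 26/9.
Price P = 222 - 3·(328/9) = 338/3.
Yarrow's profit: (338/3 - 104)·(26/9) - 8 = 460/27.

17.04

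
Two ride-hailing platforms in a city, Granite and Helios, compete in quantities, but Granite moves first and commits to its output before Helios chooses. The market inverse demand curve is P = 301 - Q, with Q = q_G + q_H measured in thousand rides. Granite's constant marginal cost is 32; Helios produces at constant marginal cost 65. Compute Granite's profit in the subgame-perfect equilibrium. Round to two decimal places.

The follower Helios best-responds to any q_G: π_H = (301 - Q)q_H - 65q_H.
Follower FOC: 236 - q_G - 2q_H = 0, so q_H(q_G) = (236 - q_G)/2.
The leader anticipates this reaction. Substituting into P = 301 - Q gives P = 183 - (1/2)q_G, so π_G = (183 - (1/2)q_G)q_G - 32q_G.
Maximising: ∂π_G/∂q_G = 151 - q_G = 0, giving q_G = 151.
Then q_H = (236 - 151)/2 = 85/2.
Price P = 301 - 387/2 = 215/2.
Granite's profit: (215/2 - 32)·151 = 11400.5000.

11400.50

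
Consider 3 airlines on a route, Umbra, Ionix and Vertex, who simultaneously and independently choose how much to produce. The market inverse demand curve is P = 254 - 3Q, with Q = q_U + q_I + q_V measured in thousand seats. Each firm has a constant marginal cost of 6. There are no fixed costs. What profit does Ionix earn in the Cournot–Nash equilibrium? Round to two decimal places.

A representative firm's profit is π_i = q_i(254 - 3Q) - 6q_i.
Setting ∂π_i/∂q_i = 0 with rivals' quantities fixed: 248 - 6q_i - 3·Σ_{j≠i} q_j = 0.
By symmetry each firm produces the same amount; substituting Σ_{j≠i} q_j = 2q_i yields q_i = 248/12 = 62/3.
Price P = 254 - 3·62 = 68.
Ionix's profit: (68 - 6)·(62/3) = 1281.3333.

1281.33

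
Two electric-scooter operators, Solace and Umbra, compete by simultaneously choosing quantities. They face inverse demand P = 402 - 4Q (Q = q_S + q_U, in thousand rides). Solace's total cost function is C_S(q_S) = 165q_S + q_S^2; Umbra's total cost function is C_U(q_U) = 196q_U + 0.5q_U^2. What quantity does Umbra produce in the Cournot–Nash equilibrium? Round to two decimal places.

15.03

Solace's profit: π_S = (402 - 4Q)q_S - (165q_S + q_S²). Setting ∂π_S/∂q_S = 0: 237 - 10q_S - 4(q_U) = 0.
Umbra's profit: π_U = (402 - 4Q)q_U - (196q_U + (1/2)q_U²). Setting ∂π_U/∂q_U = 0: 206 - 9q_U - 4(q_S) = 0.
Best responses: q_S = (237 - 4q_U)/10, q_U = (206 - 4q_S)/9.
Solving the pair: q_S = 1309/74, q_U = 556/37.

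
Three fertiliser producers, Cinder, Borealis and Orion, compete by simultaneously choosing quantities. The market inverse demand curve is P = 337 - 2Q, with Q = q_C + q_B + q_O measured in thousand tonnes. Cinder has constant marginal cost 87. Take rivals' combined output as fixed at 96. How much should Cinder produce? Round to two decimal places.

14.50

With rivals' combined output fixed at 96, Cinder's profit is π_C = (337 - 2·96 - 2q_C)q_C - (87q_C) = (145 - 2q_C)q_C - (87q_C).
∂π_C/∂q_C = 58 - 4q_C = 0, so q_C = 29/2.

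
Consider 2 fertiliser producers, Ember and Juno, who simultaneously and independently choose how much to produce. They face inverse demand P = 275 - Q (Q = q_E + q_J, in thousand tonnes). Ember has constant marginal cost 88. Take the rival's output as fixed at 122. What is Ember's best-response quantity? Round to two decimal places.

With the rival's output fixed at 122, Ember's profit is π_E = (275 - 122 - q_E)q_E - (88q_E) = (153 - q_E)q_E - (88q_E).
∂π_E/∂q_E = 65 - 2q_E = 0, so q_E = 65/2.

32.50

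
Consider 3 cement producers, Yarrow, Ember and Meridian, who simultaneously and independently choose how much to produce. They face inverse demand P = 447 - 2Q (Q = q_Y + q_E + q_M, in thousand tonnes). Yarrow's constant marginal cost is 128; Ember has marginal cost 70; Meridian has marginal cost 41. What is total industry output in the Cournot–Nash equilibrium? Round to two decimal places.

137.75

Yarrow's profit: π_Y = (447 - 2Q)q_Y - (128q_Y). Setting ∂π_Y/∂q_Y = 0: 319 - 4q_Y - 2(q_E + q_M) = 0.
Ember's profit: π_E = (447 - 2Q)q_E - (70q_E). Setting ∂π_E/∂q_E = 0: 377 - 4q_E - 2(q_Y + q_M) = 0.
Meridian's profit: π_M = (447 - 2Q)q_M - (41q_M). Setting ∂π_M/∂q_M = 0: 406 - 4q_M - 2(q_Y + q_E) = 0.
Adding the 3 first-order conditions: 1102 − 8Q = 0, so Q = 551/4.
Back-substituting: q_Y = (319 − 551/2)/2 = 87/4, q_E = (377 − 551/2)/2 = 203/4, q_M = (406 − 551/2)/2 = 261/4.
Total output Q = 87/4 + 203/4 + 261/4 = 551/4.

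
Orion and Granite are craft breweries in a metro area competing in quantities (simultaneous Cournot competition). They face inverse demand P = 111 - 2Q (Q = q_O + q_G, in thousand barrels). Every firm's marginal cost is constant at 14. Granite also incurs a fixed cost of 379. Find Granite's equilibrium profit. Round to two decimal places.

Each firm earns π_i = (111 - 2Q)q_i - 14q_i.
Setting ∂π_i/∂q_i = 0 with rivals' quantities fixed: 97 - 4q_i - 2q_j = 0.
With identical firms every q_j equals q_i, so q_j = q_i and 97 = 6q_i, giving q_i = 97/6.
Price P = 111 - 2·(97/3) = 139/3.
Granite's profit: (139/3 - 14)·(97/6) - 379 = 143.7222.

143.72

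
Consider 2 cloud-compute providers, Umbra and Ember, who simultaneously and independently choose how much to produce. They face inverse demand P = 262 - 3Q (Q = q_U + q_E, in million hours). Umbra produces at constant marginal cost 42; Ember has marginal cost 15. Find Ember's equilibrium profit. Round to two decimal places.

2780.59

Umbra's profit: π_U = (262 - 3Q)q_U - (42q_U). Setting ∂π_U/∂q_U = 0: 220 - 6q_U - 3(q_E) = 0.
Ember's first-order condition: 247 - 6q_E - 3(q_U) = 0.
So q_U = (220 - 3q_E)/6 and q_E = (247 - 3q_U)/6.
Substituting one into the other gives q_U = 193/9 and q_E = 274/9.
Price P = 262 - 3·(467/9) = 319/3.
Ember's profit: (319/3 - 15)·(274/9) = 2780.5926.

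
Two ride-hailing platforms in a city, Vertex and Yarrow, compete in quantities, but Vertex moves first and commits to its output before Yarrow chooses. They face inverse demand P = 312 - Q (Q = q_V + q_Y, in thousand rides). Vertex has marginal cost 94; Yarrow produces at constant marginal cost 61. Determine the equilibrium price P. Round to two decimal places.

The follower Yarrow best-responds to any q_V: π_Y = (312 - Q)q_Y - 61q_Y.
Follower FOC: 251 - q_V - 2q_Y = 0, so q_Y(q_V) = (251 - q_V)/2.
The leader anticipates this reaction. Substituting into P = 312 - Q gives P = 373/2 - (1/2)q_V, so π_V = (373/2 - (1/2)q_V)q_V - 94q_V.
Maximising: ∂π_V/∂q_V = 185/2 - q_V = 0, giving q_V = 185/2.
Then q_Y = (251 - 185/2)/2 = 317/4.
Total output Q = 687/4, so price P = 312 - 687/4 = 561/4.

140.25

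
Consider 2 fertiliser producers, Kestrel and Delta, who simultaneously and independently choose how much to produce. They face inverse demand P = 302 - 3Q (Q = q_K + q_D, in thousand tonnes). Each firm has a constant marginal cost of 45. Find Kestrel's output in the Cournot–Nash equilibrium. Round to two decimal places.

28.56

Each firm earns π_i = (302 - 3Q)q_i - 45q_i.
Setting ∂π_i/∂q_i = 0 with rivals' quantities fixed: 257 - 6q_i - 3q_j = 0.
By symmetry each firm produces the same amount; substituting q_j = q_i yields q_i = 257/9.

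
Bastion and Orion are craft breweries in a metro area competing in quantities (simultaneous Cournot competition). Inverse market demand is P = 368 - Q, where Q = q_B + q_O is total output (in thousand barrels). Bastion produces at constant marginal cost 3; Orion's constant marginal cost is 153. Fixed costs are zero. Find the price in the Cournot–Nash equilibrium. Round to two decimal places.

174.67

Bastion's profit: π_B = (368 - Q)q_B - (3q_B). Setting ∂π_B/∂q_B = 0: 365 - 2q_B - (q_O) = 0.
Orion's profit: π_O = (368 - Q)q_O - (153q_O). Setting ∂π_O/∂q_O = 0: 215 - 2q_O - (q_B) = 0.
So q_B = (365 - q_O)/2 and q_O = (215 - q_B)/2.
Solving the pair: q_B = 515/3, q_O = 65/3.
Total output Q = 580/3, so price P = 368 - 580/3 = 524/3.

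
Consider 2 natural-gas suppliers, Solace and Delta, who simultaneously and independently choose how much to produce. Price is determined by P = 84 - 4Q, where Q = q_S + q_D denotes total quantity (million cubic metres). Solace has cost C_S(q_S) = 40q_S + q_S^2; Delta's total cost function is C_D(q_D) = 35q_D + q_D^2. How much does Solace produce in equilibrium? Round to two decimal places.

Solace's profit: π_S = (84 - 4Q)q_S - (40q_S + q_S²). Setting ∂π_S/∂q_S = 0: 44 - 10q_S - 4(q_D) = 0.
Delta's profit: π_D = (84 - 4Q)q_D - (35q_D + q_D²). Setting ∂π_D/∂q_D = 0: 49 - 10q_D - 4(q_S) = 0.
Best responses: q_S = (44 - 4q_D)/10, q_D = (49 - 4q_S)/10.
Solving the pair: q_S = 61/21, q_D = 157/42.

2.90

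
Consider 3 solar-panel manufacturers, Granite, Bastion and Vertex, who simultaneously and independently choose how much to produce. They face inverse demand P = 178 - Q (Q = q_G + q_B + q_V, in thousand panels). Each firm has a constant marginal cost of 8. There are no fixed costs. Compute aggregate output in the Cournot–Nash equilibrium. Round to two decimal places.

Each firm earns π_i = (178 - Q)q_i - 8q_i.
First-order condition (treating rivals' output as given): 170 - 2q_i - Σ_{j≠i} q_j = 0.
By symmetry each firm produces the same amount; substituting Σ_{j≠i} q_j = 2q_i yields q_i = 170/4 = 85/2.
Total output Q = 85/2 + 85/2 + 85/2 = 255/2.

127.50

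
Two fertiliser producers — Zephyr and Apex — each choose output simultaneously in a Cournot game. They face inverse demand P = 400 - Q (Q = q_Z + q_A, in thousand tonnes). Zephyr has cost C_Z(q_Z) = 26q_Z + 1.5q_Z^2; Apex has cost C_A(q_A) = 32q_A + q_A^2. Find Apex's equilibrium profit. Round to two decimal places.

Zephyr's profit: π_Z = (400 - Q)q_Z - (26q_Z + (3/2)q_Z²). Setting ∂π_Z/∂q_Z = 0: 374 - 5q_Z - (q_A) = 0.
Apex's profit: π_A = (400 - Q)q_A - (32q_A + q_A²). Setting ∂π_A/∂q_A = 0: 368 - 4q_A - (q_Z) = 0.
Rearranging gives the reaction functions q_Z = (374 - q_A)/5 and q_A = (368 - q_Z)/4.
Substituting one into the other gives q_Z = 1128/19 and q_A = 1466/19.
Price P = 400 - 136.5263 = 263.4737.
Apex's profit: 263.4737·(1466/19) - 32·(1466/19) - (1466/19)² = 11906.6814.

11906.68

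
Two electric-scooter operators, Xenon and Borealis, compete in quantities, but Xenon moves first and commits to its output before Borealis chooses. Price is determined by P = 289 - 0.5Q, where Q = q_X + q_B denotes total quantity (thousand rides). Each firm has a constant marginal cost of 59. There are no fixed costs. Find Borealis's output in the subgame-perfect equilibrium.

Solve by backward induction. Given q_X, the follower Borealis maximises π_B = (289 - (1/2)q_X - (1/2)q_B)q_B - 59q_B.
Setting the follower's marginal profit to zero, 230 - (1/2)q_X - q_B = 0, i.e. q_B = (230 - (1/2)q_X).
Xenon substitutes q_B(q_X) into its own profit: π_X = q_X(289 - (1/2)q_X - (230 - (1/2)q_X)/2) - 59q_X = (174 - (1/4)q_X)q_X - 59q_X.
Maximising: ∂π_X/∂q_X = 115 - (1/2)q_X = 0, giving q_X = 230.
Then q_B = (230 - (1/2)·230) = 115.

115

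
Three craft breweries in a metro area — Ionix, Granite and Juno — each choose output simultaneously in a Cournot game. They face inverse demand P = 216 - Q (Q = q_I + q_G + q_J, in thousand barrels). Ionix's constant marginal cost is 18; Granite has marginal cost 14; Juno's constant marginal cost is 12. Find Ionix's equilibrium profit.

Ionix's profit: π_I = (216 - Q)q_I - (18q_I). Setting ∂π_I/∂q_I = 0: 198 - 2q_I - (q_G + q_J) = 0.
Granite's first-order condition: 202 - 2q_G - (q_I + q_J) = 0.
Juno's profit: π_J = (216 - Q)q_J - (12q_J). Setting ∂π_J/∂q_J = 0: 204 - 2q_J - (q_I + q_G) = 0.
Adding the 3 conditions: 604 − 2Q − 2Q = 0, i.e. Q = 151.
Back-substituting: q_I = (198 − 151) = 47, q_G = (202 − 151) = 51, q_J = (204 − 151) = 53.
Price P = 216 - 151 = 65.
Ionix's profit: (65 - 18)·47 = 2209.

2209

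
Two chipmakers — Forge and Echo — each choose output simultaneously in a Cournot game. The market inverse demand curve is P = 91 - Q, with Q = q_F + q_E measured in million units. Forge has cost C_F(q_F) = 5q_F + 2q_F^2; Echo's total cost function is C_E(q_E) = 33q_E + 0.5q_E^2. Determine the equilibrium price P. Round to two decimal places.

63.82

Forge's profit: π_F = (91 - Q)q_F - (5q_F + 2q_F²). Setting ∂π_F/∂q_F = 0: 86 - 6q_F - (q_E) = 0.
Echo's profit: π_E = (91 - Q)q_E - (33q_E + (1/2)q_E²). Setting ∂π_E/∂q_E = 0: 58 - 3q_E - (q_F) = 0.
Rearranging gives the reaction functions q_F = (86 - q_E)/6 and q_E = (58 - q_F)/3.
Substituting one into the other gives q_F = 200/17 and q_E = 262/17.
Total output Q = 462/17, so price P = 91 - 462/17 = 1085/17.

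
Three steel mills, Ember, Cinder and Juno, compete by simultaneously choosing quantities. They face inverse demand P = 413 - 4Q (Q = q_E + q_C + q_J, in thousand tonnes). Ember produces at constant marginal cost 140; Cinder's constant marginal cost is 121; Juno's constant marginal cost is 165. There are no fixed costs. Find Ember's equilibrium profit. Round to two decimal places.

Ember's profit: π_E = (413 - 4Q)q_E - (140q_E). Setting ∂π_E/∂q_E = 0: 273 - 8q_E - 4(q_C + q_J) = 0.
Cinder's first-order condition: 292 - 8q_C - 4(q_E + q_J) = 0.
Juno's first-order condition: 248 - 8q_J - 4(q_E + q_C) = 0.
Adding the 3 first-order conditions: 813 − 16Q = 0, so Q = 813/16.
Back-substituting: q_E = (273 − 813/4)/4 = 279/16, q_C = (292 − 813/4)/4 = 355/16, q_J = (248 − 813/4)/4 = 179/16.
Price P = 413 - 4·(813/16) = 839/4.
Ember's profit: (839/4 - 140)·(279/16) = 1216.2656.

1216.27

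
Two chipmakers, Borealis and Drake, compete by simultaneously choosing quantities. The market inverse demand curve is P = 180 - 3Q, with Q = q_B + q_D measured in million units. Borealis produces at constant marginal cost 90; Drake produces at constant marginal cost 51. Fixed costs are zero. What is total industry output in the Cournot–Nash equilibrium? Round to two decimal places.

Borealis's profit: π_B = (180 - 3Q)q_B - (90q_B). Setting ∂π_B/∂q_B = 0: 90 - 6q_B - 3(q_D) = 0.
Drake's first-order condition: 129 - 6q_D - 3(q_B) = 0.
Best responses: q_B = (90 - 3q_D)/6, q_D = (129 - 3q_B)/6.
Solving the pair: q_B = 17/3, q_D = 56/3.
Total output Q = 17/3 + 56/3 = 73/3.

24.33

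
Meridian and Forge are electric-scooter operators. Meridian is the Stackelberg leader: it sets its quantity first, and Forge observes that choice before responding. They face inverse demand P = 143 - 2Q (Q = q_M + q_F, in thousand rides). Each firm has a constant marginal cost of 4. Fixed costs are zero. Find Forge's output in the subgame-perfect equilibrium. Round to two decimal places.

17.38

The follower Forge best-responds to any q_M: π_F = (143 - 2Q)q_F - 4q_F.
∂π_F/∂q_F = 139 - 2q_M - 4q_F = 0 gives the reaction function q_F = (139 - 2q_M)/4.
The leader anticipates this reaction. Substituting into P = 143 - 2Q gives P = 147/2 - q_M, so π_M = (147/2 - q_M)q_M - 4q_M.
Maximising: ∂π_M/∂q_M = 139/2 - 2q_M = 0, giving q_M = 139/4.
Then q_F = (139 - 2·(139/4))/4 = 139/8.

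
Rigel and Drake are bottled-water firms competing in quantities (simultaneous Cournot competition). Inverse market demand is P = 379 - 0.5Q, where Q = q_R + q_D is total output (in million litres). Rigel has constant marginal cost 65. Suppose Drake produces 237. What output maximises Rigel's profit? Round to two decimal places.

195.50

With the rival's output fixed at 237, Rigel's profit is π_R = (379 - (1/2)·237 - (1/2)q_R)q_R - (65q_R) = (521/2 - (1/2)q_R)q_R - (65q_R).
∂π_R/∂q_R = 391/2 - q_R = 0, so q_R = 391/2.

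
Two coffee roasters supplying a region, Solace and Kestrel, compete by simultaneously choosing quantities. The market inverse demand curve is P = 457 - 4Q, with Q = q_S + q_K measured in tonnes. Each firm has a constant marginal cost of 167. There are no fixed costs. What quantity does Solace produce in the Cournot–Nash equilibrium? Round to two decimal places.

A representative firm's profit is π_i = q_i(457 - 4Q) - 167q_i.
First-order condition (treating rivals' output as given): 290 - 8q_i - 4q_j = 0.
By symmetry each firm produces the same amount; substituting q_j = q_i yields q_i = 290/12 = 145/6.

24.17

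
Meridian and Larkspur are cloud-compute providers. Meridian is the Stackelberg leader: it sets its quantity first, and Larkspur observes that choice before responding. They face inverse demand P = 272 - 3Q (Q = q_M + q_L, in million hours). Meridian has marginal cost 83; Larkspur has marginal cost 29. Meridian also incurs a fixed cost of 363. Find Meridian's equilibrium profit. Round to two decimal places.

The follower Larkspur best-responds to any q_M: π_L = (272 - 3Q)q_L - 29q_L.
Setting the follower's marginal profit to zero, 243 - 3q_M - 6q_L = 0, i.e. q_L = (243 - 3q_M)/6.
The leader anticipates this reaction. Substituting into P = 272 - 3Q gives P = 301/2 - (3/2)q_M, so π_M = (301/2 - (3/2)q_M)q_M - 83q_M.
Leader FOC: 135/2 - 3q_M = 0, so q_M = 45/2.
Then q_L = (243 - 3·(45/2))/6 = 117/4.
Price P = 272 - 3·(207/4) = 467/4.
Meridian's profit: (467/4 - 83)·(45/2) - 363 = 396.3750.

396.38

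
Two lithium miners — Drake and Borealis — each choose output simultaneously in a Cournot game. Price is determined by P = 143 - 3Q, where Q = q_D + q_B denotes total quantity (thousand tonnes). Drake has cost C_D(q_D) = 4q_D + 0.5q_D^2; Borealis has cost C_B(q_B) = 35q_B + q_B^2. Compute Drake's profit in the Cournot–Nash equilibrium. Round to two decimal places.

983.84

Drake's profit: π_D = (143 - 3Q)q_D - (4q_D + (1/2)q_D²). Setting ∂π_D/∂q_D = 0: 139 - 7q_D - 3(q_B) = 0.
Borealis's profit: π_B = (143 - 3Q)q_B - (35q_B + q_B²). Setting ∂π_B/∂q_B = 0: 108 - 8q_B - 3(q_D) = 0.
Best responses: q_D = (139 - 3q_B)/7, q_B = (108 - 3q_D)/8.
Substituting one into the other gives q_D = 788/47 and q_B = 339/47.
Price P = 143 - 3·(1127/47) = 71.0638.
Drake's profit: 71.0638·(788/47) - 4·(788/47) - (1/2)(788/47)² = 983.8407.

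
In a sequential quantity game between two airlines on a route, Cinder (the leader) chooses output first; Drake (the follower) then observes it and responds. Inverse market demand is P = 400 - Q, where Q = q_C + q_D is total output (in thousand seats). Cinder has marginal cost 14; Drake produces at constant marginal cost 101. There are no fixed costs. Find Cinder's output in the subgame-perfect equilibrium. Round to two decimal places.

The follower Drake best-responds to any q_C: π_D = (400 - Q)q_D - 101q_D.
Follower FOC: 299 - q_C - 2q_D = 0, so q_D(q_C) = (299 - q_C)/2.
The leader anticipates this reaction. Substituting into P = 400 - Q gives P = 501/2 - (1/2)q_C, so π_C = (501/2 - (1/2)q_C)q_C - 14q_C.
Maximising: ∂π_C/∂q_C = 473/2 - q_C = 0, giving q_C = 473/2.
Then q_D = (299 - 473/2)/2 = 125/4.

236.50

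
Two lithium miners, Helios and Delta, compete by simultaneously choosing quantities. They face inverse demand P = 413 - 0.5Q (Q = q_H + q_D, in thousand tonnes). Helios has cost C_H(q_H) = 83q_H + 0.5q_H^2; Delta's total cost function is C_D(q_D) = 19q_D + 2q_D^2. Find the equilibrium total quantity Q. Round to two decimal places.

Helios's profit: π_H = (413 - 0.5Q)q_H - (83q_H + (1/2)q_H²). Setting ∂π_H/∂q_H = 0: 330 - 2q_H - (1/2)(q_D) = 0.
Delta's profit: π_D = (413 - 0.5Q)q_D - (19q_D + 2q_D²). Setting ∂π_D/∂q_D = 0: 394 - 5q_D - (1/2)(q_H) = 0.
Rearranging gives the reaction functions q_H = (330 - (1/2)q_D)/2 and q_D = (394 - (1/2)q_H)/5.
Solving the pair: q_H = 149.0256, q_D = 63.8974.
Total output Q = 149.0256 + 63.8974 = 212.9231.

212.92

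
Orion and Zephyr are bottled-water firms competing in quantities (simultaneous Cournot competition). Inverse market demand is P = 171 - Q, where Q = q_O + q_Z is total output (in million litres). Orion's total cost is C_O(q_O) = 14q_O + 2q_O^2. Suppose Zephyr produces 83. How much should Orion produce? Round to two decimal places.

12.33

With the rival's output fixed at 83, Orion's profit is π_O = (171 - 83 - q_O)q_O - (14q_O + 2q_O²) = (88 - q_O)q_O - (14q_O + 2q_O²).
∂π_O/∂q_O = 74 - 6q_O = 0, so q_O = 37/3.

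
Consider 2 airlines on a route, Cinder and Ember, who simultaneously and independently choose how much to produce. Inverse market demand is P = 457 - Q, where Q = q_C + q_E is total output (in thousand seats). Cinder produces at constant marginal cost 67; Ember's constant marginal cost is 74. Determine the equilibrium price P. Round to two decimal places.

199.33

Cinder's profit: π_C = (457 - Q)q_C - (67q_C). Setting ∂π_C/∂q_C = 0: 390 - 2q_C - (q_E) = 0.
Ember's profit: π_E = (457 - Q)q_E - (74q_E). Setting ∂π_E/∂q_E = 0: 383 - 2q_E - (q_C) = 0.
So q_C = (390 - q_E)/2 and q_E = (383 - q_C)/2.
Substituting one into the other gives q_C = 397/3 and q_E = 376/3.
Total output Q = 773/3, so price P = 457 - 773/3 = 598/3.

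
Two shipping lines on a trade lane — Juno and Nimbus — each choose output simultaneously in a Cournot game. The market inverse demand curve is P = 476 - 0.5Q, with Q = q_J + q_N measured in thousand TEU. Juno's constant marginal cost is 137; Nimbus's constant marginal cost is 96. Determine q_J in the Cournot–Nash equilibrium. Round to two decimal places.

Juno's profit: π_J = (476 - 0.5Q)q_J - (137q_J). Setting ∂π_J/∂q_J = 0: 339 - q_J - (1/2)(q_N) = 0.
Nimbus's profit: π_N = (476 - 0.5Q)q_N - (96q_N). Setting ∂π_N/∂q_N = 0: 380 - q_N - (1/2)(q_J) = 0.
So q_J = (339 - (1/2)q_N) and q_N = (380 - (1/2)q_J).
Substituting one into the other gives q_J = 596/3 and q_N = 842/3.

198.67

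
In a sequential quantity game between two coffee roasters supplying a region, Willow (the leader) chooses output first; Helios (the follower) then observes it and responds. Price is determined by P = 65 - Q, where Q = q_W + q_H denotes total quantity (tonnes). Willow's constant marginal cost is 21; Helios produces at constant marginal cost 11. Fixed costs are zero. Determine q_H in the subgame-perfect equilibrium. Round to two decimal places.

Solve by backward induction. Given q_W, the follower Helios maximises π_H = (65 - q_W - q_H)q_H - 11q_H.
Follower FOC: 54 - q_W - 2q_H = 0, so q_H(q_W) = (54 - q_W)/2.
Willow substitutes q_H(q_W) into its own profit: π_W = q_W(65 - q_W - (54 - q_W)/2) - 21q_W = (38 - (1/2)q_W)q_W - 21q_W.
Leader FOC: 17 - q_W = 0, so q_W = 17.
Then q_H = (54 - 17)/2 = 37/2.

18.50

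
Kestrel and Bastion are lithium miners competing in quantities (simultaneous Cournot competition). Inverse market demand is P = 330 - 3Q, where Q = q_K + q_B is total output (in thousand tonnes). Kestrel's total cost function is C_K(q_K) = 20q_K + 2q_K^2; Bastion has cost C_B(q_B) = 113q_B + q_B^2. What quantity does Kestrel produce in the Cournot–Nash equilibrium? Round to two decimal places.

Kestrel's profit: π_K = (330 - 3Q)q_K - (20q_K + 2q_K²). Setting ∂π_K/∂q_K = 0: 310 - 10q_K - 3(q_B) = 0.
Bastion's first-order condition: 217 - 8q_B - 3(q_K) = 0.
Rearranging gives the reaction functions q_K = (310 - 3q_B)/10 and q_B = (217 - 3q_K)/8.
Substituting one into the other gives q_K = 1829/71 and q_B = 1240/71.

25.76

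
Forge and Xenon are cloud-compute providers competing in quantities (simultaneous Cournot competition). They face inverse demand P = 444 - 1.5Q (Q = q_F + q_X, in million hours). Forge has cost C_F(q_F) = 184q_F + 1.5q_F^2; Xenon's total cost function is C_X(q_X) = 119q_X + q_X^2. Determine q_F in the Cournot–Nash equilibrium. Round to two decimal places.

Forge's profit: π_F = (444 - 1.5Q)q_F - (184q_F + (3/2)q_F²). Setting ∂π_F/∂q_F = 0: 260 - 6q_F - (3/2)(q_X) = 0.
Xenon's profit: π_X = (444 - 1.5Q)q_X - (119q_X + q_X²). Setting ∂π_X/∂q_X = 0: 325 - 5q_X - (3/2)(q_F) = 0.
Rearranging gives the reaction functions q_F = (260 - (3/2)q_X)/6 and q_X = (325 - (3/2)q_F)/5.
Substituting one into the other gives q_F = 29.2793 and q_X = 56.2162.

29.28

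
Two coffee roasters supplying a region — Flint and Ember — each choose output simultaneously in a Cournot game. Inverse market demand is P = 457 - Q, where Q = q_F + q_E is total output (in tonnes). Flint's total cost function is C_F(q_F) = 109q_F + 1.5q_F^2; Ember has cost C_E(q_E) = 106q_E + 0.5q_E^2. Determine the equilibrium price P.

307

Flint's profit: π_F = (457 - Q)q_F - (109q_F + (3/2)q_F²). Setting ∂π_F/∂q_F = 0: 348 - 5q_F - (q_E) = 0.
Ember's profit: π_E = (457 - Q)q_E - (106q_E + (1/2)q_E²). Setting ∂π_E/∂q_E = 0: 351 - 3q_E - (q_F) = 0.
Best responses: q_F = (348 - q_E)/5, q_E = (351 - q_F)/3.
Solving the pair: q_F = 99/2, q_E = 201/2.
Total output Q = 150, so price P = 457 - 150 = 307.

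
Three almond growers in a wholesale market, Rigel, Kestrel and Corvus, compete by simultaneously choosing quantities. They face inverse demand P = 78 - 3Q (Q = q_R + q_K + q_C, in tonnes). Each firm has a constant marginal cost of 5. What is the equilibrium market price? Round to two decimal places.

23.25

Each firm earns π_i = (78 - 3Q)q_i - 5q_i.
First-order condition (treating rivals' output as given): 73 - 6q_i - 3·Σ_{j≠i} q_j = 0.
By symmetry each firm produces the same amount; substituting Σ_{j≠i} q_j = 2q_i yields q_i = 73/12.
Total output Q = 73/4, so price P = 78 - 3·(73/4) = 93/4.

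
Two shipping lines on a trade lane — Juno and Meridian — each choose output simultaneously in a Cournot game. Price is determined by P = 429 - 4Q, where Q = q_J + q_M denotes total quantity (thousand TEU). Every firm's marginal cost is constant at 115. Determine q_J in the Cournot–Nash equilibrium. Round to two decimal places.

Each firm earns π_i = (429 - 4Q)q_i - 115q_i.
First-order condition (treating rivals' output as given): 314 - 8q_i - 4q_j = 0.
With identical firms every q_j equals q_i, so q_j = q_i and 314 = 12q_i, giving q_i = 157/6.

26.17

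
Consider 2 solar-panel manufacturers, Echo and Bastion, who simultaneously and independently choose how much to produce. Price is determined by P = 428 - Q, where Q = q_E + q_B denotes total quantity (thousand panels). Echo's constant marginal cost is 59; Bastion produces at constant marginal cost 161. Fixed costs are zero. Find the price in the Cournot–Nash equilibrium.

Echo's profit: π_E = (428 - Q)q_E - (59q_E). Setting ∂π_E/∂q_E = 0: 369 - 2q_E - (q_B) = 0.
Bastion's first-order condition: 267 - 2q_B - (q_E) = 0.
Best responses: q_E = (369 - q_B)/2, q_B = (267 - q_E)/2.
Substituting one into the other gives q_E = 157 and q_B = 55.
Total output Q = 212, so price P = 428 - 212 = 216.

216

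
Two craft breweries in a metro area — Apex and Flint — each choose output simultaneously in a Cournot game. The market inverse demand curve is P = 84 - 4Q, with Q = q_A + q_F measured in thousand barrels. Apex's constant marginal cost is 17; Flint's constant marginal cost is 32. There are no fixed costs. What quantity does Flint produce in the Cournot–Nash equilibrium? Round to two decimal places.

Apex's profit: π_A = (84 - 4Q)q_A - (17q_A). Setting ∂π_A/∂q_A = 0: 67 - 8q_A - 4(q_F) = 0.
Flint's first-order condition: 52 - 8q_F - 4(q_A) = 0.
So q_A = (67 - 4q_F)/8 and q_F = (52 - 4q_A)/8.
Substituting one into the other gives q_A = 41/6 and q_F = 37/12.

3.08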